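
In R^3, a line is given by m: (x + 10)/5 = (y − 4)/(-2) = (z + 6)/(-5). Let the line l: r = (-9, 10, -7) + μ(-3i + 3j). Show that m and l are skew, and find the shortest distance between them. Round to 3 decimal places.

4.166

m has direction (5, -2, -5) through (-10, 4, -6).
Common perpendicular direction n = (5, -2, -5) × (-3, 3, 0) = (15, 15, 9).
With w = (-9, 10, -7) − (-10, 4, -6) = (1, 6, -1), w · n = 96.
Since n ≠ 0 the lines are not parallel, and w · n = 96 ≠ 0 so they do not intersect; hence they are skew.
Distance = |w · n| / |n| = |96| / √531 ≈ 4.166.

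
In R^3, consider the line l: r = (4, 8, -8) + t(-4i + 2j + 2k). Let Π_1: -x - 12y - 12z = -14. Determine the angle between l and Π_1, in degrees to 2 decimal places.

31.89

sin θ = |n·v| / (|n||v|) = |-44| / (√289 · √24) = 0.52832.
θ ≈ 31.89°.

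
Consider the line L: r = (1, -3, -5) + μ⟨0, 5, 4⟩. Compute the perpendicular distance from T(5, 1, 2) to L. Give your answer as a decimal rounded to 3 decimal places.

Taking (1, -3, -5) on L with direction v = (0, 5, 4): w = T − (1, -3, -5) = (4, 4, 7), and w × v = (-19, -16, 20).
Distance = |w × v| / |v| = √1017 / √41 ≈ 4.980.

4.980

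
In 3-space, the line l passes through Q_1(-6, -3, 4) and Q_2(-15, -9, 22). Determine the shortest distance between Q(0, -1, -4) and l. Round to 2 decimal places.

2.00

A direction vector for l is Q_2 − Q_1 = (-9, -6, 18).
Taking (-6, -3, 4) on l with direction v = (-9, -6, 18): w = Q − (-6, -3, 4) = (6, 2, -8), and w × v = (-12, -36, -18).
Distance = |w × v| / |v| = √1764 / √441 ≈ 2.00.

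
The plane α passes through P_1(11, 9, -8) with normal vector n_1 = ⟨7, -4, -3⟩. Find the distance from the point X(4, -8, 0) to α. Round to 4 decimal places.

0.5812

α: n_1·r = n_1·P_1 gives 7x - 4y - 3z = 65.
n·X − d = (7)·(4) + (-4)·(-8) + (-3)·(0) − 65 = -5; |n| = √74.
Distance = |-5| / √74 = 5/√74 ≈ 0.5812.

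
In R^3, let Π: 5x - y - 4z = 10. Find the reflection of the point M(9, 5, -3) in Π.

(-1, 7, 5)

λ = (n·M − d)/|n|² = (52 − 10)/42 = 1.
Reflection = M − 2λn = (9, 5, -3) − 2·(5, -1, -4) = (-1, 7, 5).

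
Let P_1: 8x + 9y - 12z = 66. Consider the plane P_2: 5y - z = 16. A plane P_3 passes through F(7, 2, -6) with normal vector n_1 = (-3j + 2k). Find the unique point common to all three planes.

(-3, 2, -6)

P_3: n_1·r = n_1·F gives -3y + 2z = -18.
Solving the 3×3 linear system 8x + 9y - 12z = 66, 5y - z = 16, -3y + 2z = -18 (e.g. by elimination or Cramer's rule, determinant = 56) gives (-3, 2, -6).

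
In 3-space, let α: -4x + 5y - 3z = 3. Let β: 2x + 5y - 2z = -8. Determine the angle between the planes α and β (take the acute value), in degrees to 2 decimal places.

55.51

cos θ = |n₁·n₂| / (|n₁||n₂|) = |23| / (√50 · √33).
θ = arccos(0.56622) ≈ 55.51°.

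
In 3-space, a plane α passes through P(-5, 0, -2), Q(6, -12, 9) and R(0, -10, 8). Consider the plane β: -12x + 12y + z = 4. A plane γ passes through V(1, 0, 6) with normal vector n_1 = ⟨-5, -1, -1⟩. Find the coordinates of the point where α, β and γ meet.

(3, 4, -8)

PQ = (11, -12, 11), PR = (5, -10, 10); a normal to α is PQ × PR = (-10, -55, -50).
Using P: α has equation -10x - 55y - 50z = 150.
γ: n_1·r = n_1·V gives -5x - y - z = -11.
Solving the 3×3 linear system -10x - 55y - 50z = 150, -12x + 12y + z = 4, -5x - y - z = -11 (e.g. by elimination or Cramer's rule, determinant = -2555) gives (3, 4, -8).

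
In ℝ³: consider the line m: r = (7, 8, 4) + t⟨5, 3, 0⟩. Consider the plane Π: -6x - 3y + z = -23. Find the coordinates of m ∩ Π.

(2, 5, 4)

Substitute r = (7, 8, 4) + t(5, 3, 0) into the plane: -62 + (-39)t = -23, so t = -1.
Intersection: (7, 8, 4) + (-1)·(5, 3, 0) = (2, 5, 4).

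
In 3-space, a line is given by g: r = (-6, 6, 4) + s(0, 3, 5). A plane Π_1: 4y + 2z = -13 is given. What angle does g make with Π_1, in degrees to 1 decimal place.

sin θ = |n·v| / (|n||v|) = |22| / (√20 · √34) = 0.84366.
θ ≈ 57.5°.

57.5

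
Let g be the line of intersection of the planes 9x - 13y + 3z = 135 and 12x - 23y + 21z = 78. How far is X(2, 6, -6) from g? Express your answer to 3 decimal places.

Direction of g: (9, -13, 3) × (12, -23, 21) = (-204, -153, -51).
A point on g: solving the two plane equations with x = 5 gives (5, -9, -9).
Taking (5, -9, -9) on g with direction v = (-204, -153, -51): w = X − (5, -9, -9) = (-3, 15, 3), and w × v = (-306, -765, 3519).
Distance = |w × v| / |v| = √13062222 / √67626 ≈ 13.898.

13.898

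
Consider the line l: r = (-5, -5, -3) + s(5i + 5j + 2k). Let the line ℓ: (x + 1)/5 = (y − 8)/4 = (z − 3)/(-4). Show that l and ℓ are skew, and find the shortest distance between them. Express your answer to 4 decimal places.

ℓ has direction (5, 4, -4) through (-1, 8, 3).
Common perpendicular direction n = (5, 5, 2) × (5, 4, -4) = (-28, 30, -5).
With w = (-1, 8, 3) − (-5, -5, -3) = (4, 13, 6), w · n = 248.
Since n ≠ 0 the lines are not parallel, and w · n = 248 ≠ 0 so they do not intersect; hence they are skew.
Distance = |w · n| / |n| = |248| / √1709 ≈ 5.9990.

5.9990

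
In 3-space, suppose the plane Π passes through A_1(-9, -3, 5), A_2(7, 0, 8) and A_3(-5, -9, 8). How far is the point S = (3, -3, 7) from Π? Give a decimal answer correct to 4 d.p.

A_1A_2 = (16, 3, 3), A_1A_3 = (4, -6, 3); a normal to Π is A_1A_2 × A_1A_3 = (27, -36, -108).
Using A_1: Π has equation 27x - 36y - 108z = -675.
n·S − d = (27)·(3) + (-36)·(-3) + (-108)·(7) − (-675) = 108; |n| = √13689.
Distance = |108| / √13689 = 108/√13689 ≈ 0.9231.

0.9231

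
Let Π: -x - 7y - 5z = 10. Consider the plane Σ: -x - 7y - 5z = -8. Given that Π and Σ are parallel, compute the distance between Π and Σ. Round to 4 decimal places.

Same normal n = (-1, -7, -5) with |n| = √75; distance = |10 − (-8)| / |n| = 18/√75 ≈ 2.0785.

2.0785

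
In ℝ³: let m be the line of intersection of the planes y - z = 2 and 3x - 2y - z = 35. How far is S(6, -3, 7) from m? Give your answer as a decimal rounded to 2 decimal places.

10.71

Direction of m: (0, 1, -1) × (3, -2, -1) = (-3, -3, -3).
A point on m: solving the two plane equations with x = 8 gives (8, -3, -5).
Taking (8, -3, -5) on m with direction v = (-3, -3, -3): w = S − (8, -3, -5) = (-2, 0, 12), and w × v = (36, -42, 6).
Distance = |w × v| / |v| = √3096 / √27 ≈ 10.71.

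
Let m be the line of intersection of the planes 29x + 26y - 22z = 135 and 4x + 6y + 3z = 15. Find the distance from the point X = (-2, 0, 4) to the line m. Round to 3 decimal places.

Direction of m: (29, 26, -22) × (4, 6, 3) = (210, -175, 70).
A point on m: solving the two plane equations with x = -3 gives (-3, 6, -3).
Taking (-3, 6, -3) on m with direction v = (210, -175, 70): w = X − (-3, 6, -3) = (1, -6, 7), and w × v = (805, 1400, 1085).
Distance = |w × v| / |v| = √3785250 / √79625 ≈ 6.895.

6.895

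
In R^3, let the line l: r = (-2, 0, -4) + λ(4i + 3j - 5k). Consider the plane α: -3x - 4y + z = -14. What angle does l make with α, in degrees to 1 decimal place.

sin θ = |n·v| / (|n||v|) = |-29| / (√26 · √50) = 0.80432.
θ ≈ 53.5°.

53.5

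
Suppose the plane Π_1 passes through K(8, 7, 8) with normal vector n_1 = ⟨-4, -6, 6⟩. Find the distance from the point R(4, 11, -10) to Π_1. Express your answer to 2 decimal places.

12.37

Π_1: n_1·r = n_1·K gives -4x - 6y + 6z = -26.
n·R − d = (-4)·(4) + (-6)·(11) + (6)·(-10) − (-26) = -116; |n| = √88.
Distance = |-116| / √88 = 116/√88 ≈ 12.37.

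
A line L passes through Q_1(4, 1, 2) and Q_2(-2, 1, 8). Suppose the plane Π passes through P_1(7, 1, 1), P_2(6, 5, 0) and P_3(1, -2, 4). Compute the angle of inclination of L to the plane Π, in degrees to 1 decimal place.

25.2

A direction vector for L is Q_2 − Q_1 = (-6, 0, 6).
P_1P_2 = (-1, 4, -1), P_1P_3 = (-6, -3, 3); a normal to Π is P_1P_2 × P_1P_3 = (9, 9, 27).
Using P_1: Π has equation 9x + 9y + 27z = 99.
sin θ = |n·v| / (|n||v|) = |108| / (√891 · √72) = 0.42640.
θ ≈ 25.2°.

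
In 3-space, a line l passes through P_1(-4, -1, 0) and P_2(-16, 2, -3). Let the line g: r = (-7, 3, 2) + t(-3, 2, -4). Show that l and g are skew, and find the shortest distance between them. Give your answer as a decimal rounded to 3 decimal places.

3.980

A direction vector for l is P_2 − P_1 = (-12, 3, -3).
Common perpendicular direction n = (-12, 3, -3) × (-3, 2, -4) = (-6, -39, -15).
With w = (-7, 3, 2) − (-4, -1, 0) = (-3, 4, 2), w · n = -168.
Since n ≠ 0 the lines are not parallel, and w · n = -168 ≠ 0 so they do not intersect; hence they are skew.
Distance = |w · n| / |n| = |-168| / √1782 ≈ 3.980.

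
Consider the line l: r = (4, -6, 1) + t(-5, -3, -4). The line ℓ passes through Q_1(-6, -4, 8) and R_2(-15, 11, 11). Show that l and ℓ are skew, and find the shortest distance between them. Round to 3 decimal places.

A direction vector for ℓ is R_2 − Q_1 = (-9, 15, 3).
Common perpendicular direction n = (-5, -3, -4) × (-9, 15, 3) = (51, 51, -102).
With w = (-6, -4, 8) − (4, -6, 1) = (-10, 2, 7), w · n = -1122.
Since n ≠ 0 the lines are not parallel, and w · n = -1122 ≠ 0 so they do not intersect; hence they are skew.
Distance = |w · n| / |n| = |-1122| / √15606 ≈ 8.981.

8.981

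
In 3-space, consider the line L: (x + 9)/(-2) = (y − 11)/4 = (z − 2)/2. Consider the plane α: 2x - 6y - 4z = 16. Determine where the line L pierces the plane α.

L has direction (-2, 4, 2) through (-9, 11, 2).
Substitute r = (-9, 11, 2) + t(-2, 4, 2) into the plane: -92 + (-36)t = 16, so t = -3.
Intersection: (-9, 11, 2) + (-3)·(-2, 4, 2) = (-3, -1, -4).

(-3, -1, -4)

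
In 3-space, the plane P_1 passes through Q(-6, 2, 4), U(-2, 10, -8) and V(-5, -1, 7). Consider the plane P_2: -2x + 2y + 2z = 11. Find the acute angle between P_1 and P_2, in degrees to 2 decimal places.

QU = (4, 8, -12), QV = (1, -3, 3); a normal to P_1 is QU × QV = (-12, -24, -20).
Using Q: P_1 has equation -12x - 24y - 20z = -56.
cos θ = |n₁·n₂| / (|n₁||n₂|) = |-64| / (√1120 · √12).
θ = arccos(0.55205) ≈ 56.49°.

56.49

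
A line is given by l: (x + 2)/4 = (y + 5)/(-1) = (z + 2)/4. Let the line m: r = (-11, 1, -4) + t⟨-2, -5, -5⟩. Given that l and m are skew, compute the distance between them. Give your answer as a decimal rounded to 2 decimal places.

3.08

l has direction (4, -1, 4) through (-2, -5, -2).
Common perpendicular direction n = (4, -1, 4) × (-2, -5, -5) = (25, 12, -22).
With w = (-11, 1, -4) − (-2, -5, -2) = (-9, 6, -2), w · n = -109.
Distance = |w · n| / |n| = |-109| / √1253 ≈ 3.08.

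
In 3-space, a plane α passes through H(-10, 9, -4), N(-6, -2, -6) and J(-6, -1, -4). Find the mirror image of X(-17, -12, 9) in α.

(13, 0, 3)

HN = (4, -11, -2), HJ = (4, -10, 0); a normal to α is HN × HJ = (-20, -8, 4).
Using H: α has equation -20x - 8y + 4z = 112.
λ = (n·X − d)/|n|² = (472 − 112)/480 = 3/4.
Reflection = X − 2λn = (-17, -12, 9) − (3/2)·(-20, -8, 4) = (13, 0, 3).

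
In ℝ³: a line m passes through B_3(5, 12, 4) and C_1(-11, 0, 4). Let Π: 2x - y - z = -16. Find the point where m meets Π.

(-3, 6, 4)

A direction vector for m is C_1 − B_3 = (-16, -12, 0).
Substitute r = (5, 12, 4) + t(-16, -12, 0) into the plane: -6 + (-20)t = -16, so t = 1/2.
Intersection: (5, 12, 4) + (1/2)·(-16, -12, 0) = (-3, 6, 4).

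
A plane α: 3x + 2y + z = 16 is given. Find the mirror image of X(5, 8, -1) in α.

λ = (n·X − d)/|n|² = (30 − 16)/14 = 1.
Reflection = X − 2λn = (5, 8, -1) − 2·(3, 2, 1) = (-1, 4, -3).

(-1, 4, -3)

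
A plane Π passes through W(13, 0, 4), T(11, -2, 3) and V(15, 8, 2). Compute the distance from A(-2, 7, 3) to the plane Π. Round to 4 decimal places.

WT = (-2, -2, -1), WV = (2, 8, -2); a normal to Π is WT × WV = (12, -6, -12).
Using W: Π has equation 12x - 6y - 12z = 108.
n·A − d = (12)·(-2) + (-6)·(7) + (-12)·(3) − 108 = -210; |n| = √324.
Distance = |-210| / √324 = 210/√324 ≈ 11.6667.

11.6667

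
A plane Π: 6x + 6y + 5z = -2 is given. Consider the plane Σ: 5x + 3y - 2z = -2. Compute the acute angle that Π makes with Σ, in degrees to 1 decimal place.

cos θ = |n₁·n₂| / (|n₁||n₂|) = |38| / (√97 · √38).
θ = arccos(0.62590) ≈ 51.3°.

51.3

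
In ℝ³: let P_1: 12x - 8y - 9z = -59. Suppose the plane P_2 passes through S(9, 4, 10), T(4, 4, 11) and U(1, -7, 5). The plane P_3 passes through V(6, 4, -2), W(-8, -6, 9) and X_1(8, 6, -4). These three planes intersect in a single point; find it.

(-3, -5, 7)

ST = (-5, 0, 1), SU = (-8, -11, -5); a normal to P_2 is ST × SU = (11, -33, 55).
Using S: P_2 has equation 11x - 33y + 55z = 517.
VW = (-14, -10, 11), VX_1 = (2, 2, -2); a normal to P_3 is VW × VX_1 = (-2, -6, -8).
Using V: P_3 has equation -2x - 6y - 8z = -20.
Solving the 3×3 linear system 12x - 8y - 9z = -59, 11x - 33y + 55z = 517, -2x - 6y - 8z = -20 (e.g. by elimination or Cramer's rule, determinant = 8492) gives (-3, -5, 7).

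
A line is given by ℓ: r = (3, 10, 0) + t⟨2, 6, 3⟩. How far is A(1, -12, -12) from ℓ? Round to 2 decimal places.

Taking (3, 10, 0) on ℓ with direction v = (2, 6, 3): w = A − (3, 10, 0) = (-2, -22, -12), and w × v = (6, -18, 32).
Distance = |w × v| / |v| = √1384 / √49 ≈ 5.31.

5.31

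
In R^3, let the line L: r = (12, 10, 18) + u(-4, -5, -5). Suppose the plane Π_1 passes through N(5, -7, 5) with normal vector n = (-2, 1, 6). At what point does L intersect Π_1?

Π_1: n·r = n·N gives -2x + y + 6z = 13.
Substitute r = (12, 10, 18) + t(-4, -5, -5) into the plane: 94 + (-27)t = 13, so t = 3.
Intersection: (12, 10, 18) + 3·(-4, -5, -5) = (0, -5, 3).

(0, -5, 3)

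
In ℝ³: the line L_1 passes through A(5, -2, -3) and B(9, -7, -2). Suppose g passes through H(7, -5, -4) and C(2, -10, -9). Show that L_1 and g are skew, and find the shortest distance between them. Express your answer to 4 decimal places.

A direction vector for L_1 is B − A = (4, -5, 1).
A direction vector for g is C − H = (-5, -5, -5).
Common perpendicular direction n = (4, -5, 1) × (-5, -5, -5) = (30, 15, -45).
With w = (7, -5, -4) − (5, -2, -3) = (2, -3, -1), w · n = 60.
Since n ≠ 0 the lines are not parallel, and w · n = 60 ≠ 0 so they do not intersect; hence they are skew.
Distance = |w · n| / |n| = |60| / √3150 ≈ 1.0690.

1.0690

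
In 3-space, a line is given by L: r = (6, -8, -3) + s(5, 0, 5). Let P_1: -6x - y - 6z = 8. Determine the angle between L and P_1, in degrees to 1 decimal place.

83.3

sin θ = |n·v| / (|n||v|) = |-60| / (√73 · √50) = 0.99313.
θ ≈ 83.3°.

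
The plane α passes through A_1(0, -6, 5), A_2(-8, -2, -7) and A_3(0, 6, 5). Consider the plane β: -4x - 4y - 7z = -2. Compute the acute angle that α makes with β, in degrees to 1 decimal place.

86.5

A_1A_2 = (-8, 4, -12), A_1A_3 = (0, 12, 0); a normal to α is A_1A_2 × A_1A_3 = (144, 0, -96).
Using A_1: α has equation 144x - 96z = -480.
cos θ = |n₁·n₂| / (|n₁||n₂|) = |96| / (√29952 · √81).
θ = arccos(0.06163) ≈ 86.5°.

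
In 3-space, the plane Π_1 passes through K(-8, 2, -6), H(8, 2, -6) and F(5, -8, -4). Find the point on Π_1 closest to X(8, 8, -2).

KH = (16, 0, 0), KF = (13, -10, 2); a normal to Π_1 is KH × KF = (0, -32, -160).
Using K: Π_1 has equation -32y - 160z = 896.
Foot = X − λn with λ = (n·X − d)/|n|² = (64 − 896)/26624 = -1/32.
Foot = (8, 8, -2) − (-1/32)·(0, -32, -160) = (8, 7, -7).

(8, 7, -7)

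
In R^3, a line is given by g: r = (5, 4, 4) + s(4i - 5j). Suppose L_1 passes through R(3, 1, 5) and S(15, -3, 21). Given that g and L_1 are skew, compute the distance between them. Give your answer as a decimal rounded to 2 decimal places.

A direction vector for L_1 is S − R = (12, -4, 16).
Common perpendicular direction n = (4, -5, 0) × (12, -4, 16) = (-80, -64, 44).
With w = (3, 1, 5) − (5, 4, 4) = (-2, -3, 1), w · n = 396.
Distance = |w · n| / |n| = |396| / √12432 ≈ 3.55.

3.55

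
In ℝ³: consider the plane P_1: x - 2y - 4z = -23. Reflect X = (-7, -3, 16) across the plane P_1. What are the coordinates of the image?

λ = (n·X − d)/|n|² = (-65 − (-23))/21 = -2.
Reflection = X − 2λn = (-7, -3, 16) − (-4)·(1, -2, -4) = (-3, -11, 0).

(-3, -11, 0)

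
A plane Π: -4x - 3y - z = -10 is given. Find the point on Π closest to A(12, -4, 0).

(8, -7, -1)

Foot = A − λn with λ = (n·A − d)/|n|² = (-36 − (-10))/26 = -1.
Foot = (12, -4, 0) − (-1)·(-4, -3, -1) = (8, -7, -1).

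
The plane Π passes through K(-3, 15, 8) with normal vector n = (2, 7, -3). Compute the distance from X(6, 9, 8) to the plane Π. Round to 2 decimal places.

Π: n·r = n·K gives 2x + 7y - 3z = 75.
n·X − d = (2)·(6) + (7)·(9) + (-3)·(8) − 75 = -24; |n| = √62.
Distance = |-24| / √62 = 24/√62 ≈ 3.05.

3.05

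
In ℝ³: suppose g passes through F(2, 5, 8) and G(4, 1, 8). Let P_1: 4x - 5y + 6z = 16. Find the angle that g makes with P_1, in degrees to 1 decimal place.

A direction vector for g is G − F = (2, -4, 0).
sin θ = |n·v| / (|n||v|) = |28| / (√77 · √20) = 0.71351.
θ ≈ 45.5°.

45.5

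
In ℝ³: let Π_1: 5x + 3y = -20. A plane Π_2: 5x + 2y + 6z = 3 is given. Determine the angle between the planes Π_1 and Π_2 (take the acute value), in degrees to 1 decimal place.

cos θ = |n₁·n₂| / (|n₁||n₂|) = |31| / (√34 · √65).
θ = arccos(0.65943) ≈ 48.7°.

48.7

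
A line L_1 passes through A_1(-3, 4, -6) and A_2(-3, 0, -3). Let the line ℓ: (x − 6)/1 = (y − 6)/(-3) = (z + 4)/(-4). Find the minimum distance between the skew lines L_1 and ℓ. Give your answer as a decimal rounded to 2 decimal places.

A direction vector for L_1 is A_2 − A_1 = (0, -4, 3).
ℓ has direction (1, -3, -4) through (6, 6, -4).
Common perpendicular direction n = (0, -4, 3) × (1, -3, -4) = (25, 3, 4).
With w = (6, 6, -4) − (-3, 4, -6) = (9, 2, 2), w · n = 239.
Distance = |w · n| / |n| = |239| / √650 ≈ 9.37.

9.37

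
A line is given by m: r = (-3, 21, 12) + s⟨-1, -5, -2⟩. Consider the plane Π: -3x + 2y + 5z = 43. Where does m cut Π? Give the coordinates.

Substitute r = (-3, 21, 12) + t(-1, -5, -2) into the plane: 111 + (-17)t = 43, so t = 4.
Intersection: (-3, 21, 12) + 4·(-1, -5, -2) = (-7, 1, 4).

(-7, 1, 4)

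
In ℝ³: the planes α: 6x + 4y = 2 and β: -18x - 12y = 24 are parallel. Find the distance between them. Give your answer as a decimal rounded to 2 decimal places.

1.39

Rescale β by 1/(-3): 6x + 4y = -8. Then distance = |2 − (-8)| / √52 ≈ 1.39.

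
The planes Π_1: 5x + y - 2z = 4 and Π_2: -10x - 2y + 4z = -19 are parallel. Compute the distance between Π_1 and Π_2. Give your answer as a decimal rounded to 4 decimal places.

Rescale Π_2 by 1/(-2): 5x + y - 2z = 19/2. Then distance = |4 − (19/2)| / √30 ≈ 1.0042.

1.0042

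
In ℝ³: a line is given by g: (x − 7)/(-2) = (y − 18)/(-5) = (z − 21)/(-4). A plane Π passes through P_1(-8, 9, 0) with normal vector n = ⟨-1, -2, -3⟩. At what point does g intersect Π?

g has direction (-2, -5, -4) through (7, 18, 21).
Π: n·r = n·P_1 gives -x - 2y - 3z = -10.
Substitute r = (7, 18, 21) + t(-2, -5, -4) into the plane: -106 + 24t = -10, so t = 4.
Intersection: (7, 18, 21) + 4·(-2, -5, -4) = (-1, -2, 5).

(-1, -2, 5)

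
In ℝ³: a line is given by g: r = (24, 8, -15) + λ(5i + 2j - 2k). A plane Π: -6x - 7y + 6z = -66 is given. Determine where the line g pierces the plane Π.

Substitute r = (24, 8, -15) + t(5, 2, -2) into the plane: -290 + (-56)t = -66, so t = -4.
Intersection: (24, 8, -15) + (-4)·(5, 2, -2) = (4, 0, -7).

(4, 0, -7)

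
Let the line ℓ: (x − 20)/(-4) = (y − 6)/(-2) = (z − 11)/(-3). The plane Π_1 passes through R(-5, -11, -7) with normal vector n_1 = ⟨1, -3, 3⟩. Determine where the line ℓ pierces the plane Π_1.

(4, -2, -1)

ℓ has direction (-4, -2, -3) through (20, 6, 11).
Π_1: n_1·r = n_1·R gives x - 3y + 3z = 7.
Substitute r = (20, 6, 11) + t(-4, -2, -3) into the plane: 35 + (-7)t = 7, so t = 4.
Intersection: (20, 6, 11) + 4·(-4, -2, -3) = (4, -2, -1).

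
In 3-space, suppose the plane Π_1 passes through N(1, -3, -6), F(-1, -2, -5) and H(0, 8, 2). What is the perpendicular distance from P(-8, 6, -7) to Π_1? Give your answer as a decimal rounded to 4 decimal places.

7.0437

NF = (-2, 1, 1), NH = (-1, 11, 8); a normal to Π_1 is NF × NH = (-3, 15, -21).
Using N: Π_1 has equation -3x + 15y - 21z = 78.
n·P − d = (-3)·(-8) + (15)·(6) + (-21)·(-7) − 78 = 183; |n| = √675.
Distance = |183| / √675 = 183/√675 ≈ 7.0437.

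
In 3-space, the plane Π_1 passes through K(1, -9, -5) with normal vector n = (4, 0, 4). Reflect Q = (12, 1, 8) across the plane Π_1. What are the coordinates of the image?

(-12, 1, -16)

Π_1: n·r = n·K gives 4x + 4z = -16.
λ = (n·Q − d)/|n|² = (80 − (-16))/32 = 3.
Reflection = Q − 2λn = (12, 1, 8) − 6·(4, 0, 4) = (-12, 1, -16).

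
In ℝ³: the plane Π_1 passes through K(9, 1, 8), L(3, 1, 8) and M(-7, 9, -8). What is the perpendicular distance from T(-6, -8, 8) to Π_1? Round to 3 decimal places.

KL = (-6, 0, 0), KM = (-16, 8, -16); a normal to Π_1 is KL × KM = (0, -96, -48).
Using K: Π_1 has equation -96y - 48z = -480.
n·T − d = (0)·(-6) + (-96)·(-8) + (-48)·(8) − (-480) = 864; |n| = √11520.
Distance = |864| / √11520 = 864/√11520 ≈ 8.050.

8.050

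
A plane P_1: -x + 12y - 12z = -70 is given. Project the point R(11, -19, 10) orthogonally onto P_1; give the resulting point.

Foot = R − λn with λ = (n·R − d)/|n|² = (-359 − (-70))/289 = -1.
Foot = (11, -19, 10) − (-1)·(-1, 12, -12) = (10, -7, -2).

(10, -7, -2)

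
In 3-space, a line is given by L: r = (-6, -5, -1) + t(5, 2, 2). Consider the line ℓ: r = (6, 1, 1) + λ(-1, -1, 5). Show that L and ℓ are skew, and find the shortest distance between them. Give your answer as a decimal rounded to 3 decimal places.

Common perpendicular direction n = (5, 2, 2) × (-1, -1, 5) = (12, -27, -3).
With w = (6, 1, 1) − (-6, -5, -1) = (12, 6, 2), w · n = -24.
Since n ≠ 0 the lines are not parallel, and w · n = -24 ≠ 0 so they do not intersect; hence they are skew.
Distance = |w · n| / |n| = |-24| / √882 ≈ 0.808.

0.808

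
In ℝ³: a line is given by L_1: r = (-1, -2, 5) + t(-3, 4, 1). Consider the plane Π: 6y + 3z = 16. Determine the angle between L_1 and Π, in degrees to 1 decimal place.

sin θ = |n·v| / (|n||v|) = |27| / (√45 · √26) = 0.78935.
θ ≈ 52.1°.

52.1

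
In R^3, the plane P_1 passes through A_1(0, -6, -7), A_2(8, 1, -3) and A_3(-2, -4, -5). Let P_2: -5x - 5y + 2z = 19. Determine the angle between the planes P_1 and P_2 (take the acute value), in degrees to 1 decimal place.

58.3

A_1A_2 = (8, 7, 4), A_1A_3 = (-2, 2, 2); a normal to P_1 is A_1A_2 × A_1A_3 = (6, -24, 30).
Using A_1: P_1 has equation 6x - 24y + 30z = -66.
cos θ = |n₁·n₂| / (|n₁||n₂|) = |150| / (√1512 · √54).
θ = arccos(0.52495) ≈ 58.3°.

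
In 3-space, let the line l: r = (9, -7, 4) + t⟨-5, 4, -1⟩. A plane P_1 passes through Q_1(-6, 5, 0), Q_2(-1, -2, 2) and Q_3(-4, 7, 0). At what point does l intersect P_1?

(4, -3, 3)

Q_1Q_2 = (5, -7, 2), Q_1Q_3 = (2, 2, 0); a normal to P_1 is Q_1Q_2 × Q_1Q_3 = (-4, 4, 24).
Using Q_1: P_1 has equation -4x + 4y + 24z = 44.
Substitute r = (9, -7, 4) + t(-5, 4, -1) into the plane: 32 + 12t = 44, so t = 1.
Intersection: (9, -7, 4) + 1·(-5, 4, -1) = (4, -3, 3).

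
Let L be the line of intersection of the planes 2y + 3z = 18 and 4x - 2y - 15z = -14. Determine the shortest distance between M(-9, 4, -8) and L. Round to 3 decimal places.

Direction of L: (0, 2, 3) × (4, -2, -15) = (-24, 12, -8).
A point on L: solving the two plane equations with x = 7 gives (7, 6, 2).
Taking (7, 6, 2) on L with direction v = (-24, 12, -8): w = M − (7, 6, 2) = (-16, -2, -10), and w × v = (136, 112, -240).
Distance = |w × v| / |v| = √88640 / √784 ≈ 10.633.

10.633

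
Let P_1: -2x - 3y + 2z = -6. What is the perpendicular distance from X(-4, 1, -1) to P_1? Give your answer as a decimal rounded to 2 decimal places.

2.18

n·X − d = (-2)·(-4) + (-3)·(1) + (2)·(-1) − (-6) = 9; |n| = √17.
Distance = |9| / √17 = 9/√17 ≈ 2.18.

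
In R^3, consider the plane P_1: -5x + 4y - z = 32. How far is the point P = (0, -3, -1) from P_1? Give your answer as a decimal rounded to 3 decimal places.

6.635

n·P − d = (-5)·(0) + (4)·(-3) + (-1)·(-1) − 32 = -43; |n| = √42.
Distance = |-43| / √42 = 43/√42 ≈ 6.635.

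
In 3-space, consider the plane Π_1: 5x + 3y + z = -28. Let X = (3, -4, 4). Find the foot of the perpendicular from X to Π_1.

(-2, -7, 3)

Foot = X − λn with λ = (n·X − d)/|n|² = (7 − (-28))/35 = 1.
Foot = (3, -4, 4) − 1·(5, 3, 1) = (-2, -7, 3).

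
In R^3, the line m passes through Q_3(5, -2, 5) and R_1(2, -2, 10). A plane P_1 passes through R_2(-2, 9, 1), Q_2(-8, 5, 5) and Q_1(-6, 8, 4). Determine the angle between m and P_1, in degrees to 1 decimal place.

20.1

A direction vector for m is R_1 − Q_3 = (-3, 0, 5).
R_2Q_2 = (-6, -4, 4), R_2Q_1 = (-4, -1, 3); a normal to P_1 is R_2Q_2 × R_2Q_1 = (-8, 2, -10).
Using R_2: P_1 has equation -8x + 2y - 10z = 24.
sin θ = |n·v| / (|n||v|) = |-26| / (√168 · √34) = 0.34402.
θ ≈ 20.1°.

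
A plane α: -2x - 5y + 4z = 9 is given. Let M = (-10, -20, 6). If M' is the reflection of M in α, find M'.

(2, 10, -18)

λ = (n·M − d)/|n|² = (144 − 9)/45 = 3.
Reflection = M − 2λn = (-10, -20, 6) − 6·(-2, -5, 4) = (2, 10, -18).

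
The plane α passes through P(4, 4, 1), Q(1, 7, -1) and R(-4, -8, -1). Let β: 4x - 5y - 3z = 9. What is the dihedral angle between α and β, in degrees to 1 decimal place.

PQ = (-3, 3, -2), PR = (-8, -12, -2); a normal to α is PQ × PR = (-30, 10, 60).
Using P: α has equation -30x + 10y + 60z = -20.
cos θ = |n₁·n₂| / (|n₁||n₂|) = |-350| / (√4600 · √50).
θ = arccos(0.72980) ≈ 43.1°.

43.1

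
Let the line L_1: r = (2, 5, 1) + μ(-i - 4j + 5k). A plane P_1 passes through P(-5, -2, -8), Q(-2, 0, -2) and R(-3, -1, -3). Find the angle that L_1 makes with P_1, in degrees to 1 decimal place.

5.2

PQ = (3, 2, 6), PR = (2, 1, 5); a normal to P_1 is PQ × PR = (4, -3, -1).
Using P: P_1 has equation 4x - 3y - z = -6.
sin θ = |n·v| / (|n||v|) = |3| / (√26 · √42) = 0.09078.
θ ≈ 5.2°.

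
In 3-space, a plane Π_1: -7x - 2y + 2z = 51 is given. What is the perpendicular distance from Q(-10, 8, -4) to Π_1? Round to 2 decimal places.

n·Q − d = (-7)·(-10) + (-2)·(8) + (2)·(-4) − 51 = -5; |n| = √57.
Distance = |-5| / √57 = 5/√57 ≈ 0.66.

0.66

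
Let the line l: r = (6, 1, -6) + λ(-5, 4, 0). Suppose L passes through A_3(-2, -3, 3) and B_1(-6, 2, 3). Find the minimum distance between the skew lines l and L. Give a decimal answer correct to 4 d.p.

A direction vector for L is B_1 − A_3 = (-4, 5, 0).
Common perpendicular direction n = (-5, 4, 0) × (-4, 5, 0) = (0, 0, -9).
With w = (-2, -3, 3) − (6, 1, -6) = (-8, -4, 9), w · n = -81.
Distance = |w · n| / |n| = |-81| / √81 ≈ 9.0000.

9.0000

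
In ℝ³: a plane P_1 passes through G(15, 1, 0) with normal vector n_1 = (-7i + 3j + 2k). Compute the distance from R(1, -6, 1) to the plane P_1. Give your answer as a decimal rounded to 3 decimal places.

P_1: n_1·r = n_1·G gives -7x + 3y + 2z = -102.
n·R − d = (-7)·(1) + (3)·(-6) + (2)·(1) − (-102) = 79; |n| = √62.
Distance = |79| / √62 = 79/√62 ≈ 10.033.

10.033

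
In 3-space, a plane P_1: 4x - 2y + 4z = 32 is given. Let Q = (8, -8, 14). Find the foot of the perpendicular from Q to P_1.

Foot = Q − λn with λ = (n·Q − d)/|n|² = (104 − 32)/36 = 2.
Foot = (8, -8, 14) − 2·(4, -2, 4) = (0, -4, 6).

(0, -4, 6)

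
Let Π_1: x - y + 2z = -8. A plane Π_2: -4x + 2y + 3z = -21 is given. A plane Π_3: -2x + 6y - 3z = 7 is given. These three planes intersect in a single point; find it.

Solving the 3×3 linear system x - y + 2z = -8, -4x + 2y + 3z = -21, -2x + 6y - 3z = 7 (e.g. by elimination or Cramer's rule, determinant = -46) gives (1, -1, -5).

(1, -1, -5)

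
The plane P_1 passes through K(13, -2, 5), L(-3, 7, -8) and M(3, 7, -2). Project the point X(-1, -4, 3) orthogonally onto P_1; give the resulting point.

KL = (-16, 9, -13), KM = (-10, 9, -7); a normal to P_1 is KL × KM = (54, 18, -54).
Using K: P_1 has equation 54x + 18y - 54z = 396.
Foot = X − λn with λ = (n·X − d)/|n|² = (-288 − 396)/6156 = -1/9.
Foot = (-1, -4, 3) − (-1/9)·(54, 18, -54) = (5, -2, -3).

(5, -2, -3)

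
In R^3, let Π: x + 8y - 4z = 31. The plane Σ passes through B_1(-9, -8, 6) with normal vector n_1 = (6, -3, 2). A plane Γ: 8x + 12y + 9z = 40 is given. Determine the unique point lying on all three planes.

Σ: n_1·r = n_1·B_1 gives 6x - 3y + 2z = -18.
Solving the 3×3 linear system x + 8y - 4z = 31, 6x - 3y + 2z = -18, 8x + 12y + 9z = 40 (e.g. by elimination or Cramer's rule, determinant = -739) gives (-1, 4, 0).

(-1, 4, 0)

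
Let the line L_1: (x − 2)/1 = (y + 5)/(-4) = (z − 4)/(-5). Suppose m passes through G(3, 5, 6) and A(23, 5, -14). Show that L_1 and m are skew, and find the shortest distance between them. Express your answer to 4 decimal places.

4.0415

L_1 has direction (1, -4, -5) through (2, -5, 4).
A direction vector for m is A − G = (20, 0, -20).
Common perpendicular direction n = (1, -4, -5) × (20, 0, -20) = (80, -80, 80).
With w = (3, 5, 6) − (2, -5, 4) = (1, 10, 2), w · n = -560.
Since n ≠ 0 the lines are not parallel, and w · n = -560 ≠ 0 so they do not intersect; hence they are skew.
Distance = |w · n| / |n| = |-560| / √19200 ≈ 4.0415.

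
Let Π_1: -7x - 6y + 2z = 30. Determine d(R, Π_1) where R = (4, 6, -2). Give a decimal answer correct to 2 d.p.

n·R − d = (-7)·(4) + (-6)·(6) + (2)·(-2) − 30 = -98; |n| = √89.
Distance = |-98| / √89 = 98/√89 ≈ 10.39.

10.39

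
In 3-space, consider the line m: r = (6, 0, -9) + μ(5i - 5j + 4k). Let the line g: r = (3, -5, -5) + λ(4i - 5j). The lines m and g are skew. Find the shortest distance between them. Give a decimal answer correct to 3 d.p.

6.131

Common perpendicular direction n = (5, -5, 4) × (4, -5, 0) = (20, 16, -5).
With w = (3, -5, -5) − (6, 0, -9) = (-3, -5, 4), w · n = -160.
Distance = |w · n| / |n| = |-160| / √681 ≈ 6.131.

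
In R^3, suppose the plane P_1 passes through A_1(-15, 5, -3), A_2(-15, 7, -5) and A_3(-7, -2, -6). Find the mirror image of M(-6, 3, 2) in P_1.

(-16, -5, -6)

A_1A_2 = (0, 2, -2), A_1A_3 = (8, -7, -3); a normal to P_1 is A_1A_2 × A_1A_3 = (-20, -16, -16).
Using A_1: P_1 has equation -20x - 16y - 16z = 268.
λ = (n·M − d)/|n|² = (40 − 268)/912 = -1/4.
Reflection = M − 2λn = (-6, 3, 2) − (-1/2)·(-20, -16, -16) = (-16, -5, -6).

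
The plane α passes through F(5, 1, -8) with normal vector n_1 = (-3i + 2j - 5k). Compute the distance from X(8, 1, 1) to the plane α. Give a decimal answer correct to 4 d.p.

α: n_1·r = n_1·F gives -3x + 2y - 5z = 27.
n·X − d = (-3)·(8) + (2)·(1) + (-5)·(1) − 27 = -54; |n| = √38.
Distance = |-54| / √38 = 54/√38 ≈ 8.7600.

8.7600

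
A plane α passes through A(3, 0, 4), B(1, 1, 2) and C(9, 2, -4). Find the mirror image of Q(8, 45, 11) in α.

(-4, -39, -19)

AB = (-2, 1, -2), AC = (6, 2, -8); a normal to α is AB × AC = (-4, -28, -10).
Using A: α has equation -4x - 28y - 10z = -52.
λ = (n·Q − d)/|n|² = (-1402 − (-52))/900 = -3/2.
Reflection = Q − 2λn = (8, 45, 11) − (-3)·(-4, -28, -10) = (-4, -39, -19).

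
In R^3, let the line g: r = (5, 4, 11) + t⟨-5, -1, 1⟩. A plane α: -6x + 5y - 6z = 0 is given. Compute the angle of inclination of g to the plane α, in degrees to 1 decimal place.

sin θ = |n·v| / (|n||v|) = |19| / (√97 · √27) = 0.37127.
θ ≈ 21.8°.

21.8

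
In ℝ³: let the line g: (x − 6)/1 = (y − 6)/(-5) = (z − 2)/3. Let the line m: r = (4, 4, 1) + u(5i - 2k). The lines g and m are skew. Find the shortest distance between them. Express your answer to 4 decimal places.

g has direction (1, -5, 3) through (6, 6, 2).
Common perpendicular direction n = (1, -5, 3) × (5, 0, -2) = (10, 17, 25).
With w = (4, 4, 1) − (6, 6, 2) = (-2, -2, -1), w · n = -79.
Distance = |w · n| / |n| = |-79| / √1014 ≈ 2.4809.

2.4809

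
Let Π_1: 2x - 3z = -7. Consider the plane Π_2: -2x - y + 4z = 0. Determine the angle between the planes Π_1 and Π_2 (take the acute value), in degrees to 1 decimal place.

cos θ = |n₁·n₂| / (|n₁||n₂|) = |-16| / (√13 · √21).
θ = arccos(0.96836) ≈ 14.5°.

14.5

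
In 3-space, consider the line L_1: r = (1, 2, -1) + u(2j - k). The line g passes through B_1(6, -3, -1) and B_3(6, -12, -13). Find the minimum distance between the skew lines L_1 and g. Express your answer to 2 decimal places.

A direction vector for g is B_3 − B_1 = (0, -9, -12).
Common perpendicular direction n = (0, 2, -1) × (0, -9, -12) = (-33, 0, 0).
With w = (6, -3, -1) − (1, 2, -1) = (5, -5, 0), w · n = -165.
Distance = |w · n| / |n| = |-165| / √1089 ≈ 5.00.

5.00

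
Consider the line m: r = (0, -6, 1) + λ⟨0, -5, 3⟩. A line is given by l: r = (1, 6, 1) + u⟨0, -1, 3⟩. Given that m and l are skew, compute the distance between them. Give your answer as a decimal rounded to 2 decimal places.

1.00

Common perpendicular direction n = (0, -5, 3) × (0, -1, 3) = (-12, 0, 0).
With w = (1, 6, 1) − (0, -6, 1) = (1, 12, 0), w · n = -12.
Distance = |w · n| / |n| = |-12| / √144 ≈ 1.00.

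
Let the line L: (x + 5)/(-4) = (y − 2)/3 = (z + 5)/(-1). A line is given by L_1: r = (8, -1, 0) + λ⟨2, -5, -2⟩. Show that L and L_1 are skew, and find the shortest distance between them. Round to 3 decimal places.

L has direction (-4, 3, -1) through (-5, 2, -5).
Common perpendicular direction n = (-4, 3, -1) × (2, -5, -2) = (-11, -10, 14).
With w = (8, -1, 0) − (-5, 2, -5) = (13, -3, 5), w · n = -43.
Since n ≠ 0 the lines are not parallel, and w · n = -43 ≠ 0 so they do not intersect; hence they are skew.
Distance = |w · n| / |n| = |-43| / √417 ≈ 2.106.

2.106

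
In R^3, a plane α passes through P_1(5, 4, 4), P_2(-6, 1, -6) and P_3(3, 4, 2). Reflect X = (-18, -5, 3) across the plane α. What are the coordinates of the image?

P_1P_2 = (-11, -3, -10), P_1P_3 = (-2, 0, -2); a normal to α is P_1P_2 × P_1P_3 = (6, -2, -6).
Using P_1: α has equation 6x - 2y - 6z = -2.
λ = (n·X − d)/|n|² = (-116 − (-2))/76 = -3/2.
Reflection = X − 2λn = (-18, -5, 3) − (-3)·(6, -2, -6) = (0, -11, -15).

(0, -11, -15)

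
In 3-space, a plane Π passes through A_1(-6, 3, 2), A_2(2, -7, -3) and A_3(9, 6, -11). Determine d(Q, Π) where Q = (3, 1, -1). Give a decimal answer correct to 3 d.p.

A_1A_2 = (8, -10, -5), A_1A_3 = (15, 3, -13); a normal to Π is A_1A_2 × A_1A_3 = (145, 29, 174).
Using A_1: Π has equation 145x + 29y + 174z = -435.
n·Q − d = (145)·(3) + (29)·(1) + (174)·(-1) − (-435) = 725; |n| = √52142.
Distance = |725| / √52142 = 725/√52142 ≈ 3.175.

3.175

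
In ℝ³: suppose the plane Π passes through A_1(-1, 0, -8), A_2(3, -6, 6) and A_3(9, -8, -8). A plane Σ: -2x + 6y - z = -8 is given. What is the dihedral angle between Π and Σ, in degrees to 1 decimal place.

59.6

A_1A_2 = (4, -6, 14), A_1A_3 = (10, -8, 0); a normal to Π is A_1A_2 × A_1A_3 = (112, 140, 28).
Using A_1: Π has equation 112x + 140y + 28z = -336.
cos θ = |n₁·n₂| / (|n₁||n₂|) = |588| / (√32928 · √41).
θ = arccos(0.50606) ≈ 59.6°.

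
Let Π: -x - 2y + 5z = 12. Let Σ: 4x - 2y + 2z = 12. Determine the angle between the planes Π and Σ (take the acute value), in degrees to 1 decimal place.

68.1

cos θ = |n₁·n₂| / (|n₁||n₂|) = |10| / (√30 · √24).
θ = arccos(0.37268) ≈ 68.1°.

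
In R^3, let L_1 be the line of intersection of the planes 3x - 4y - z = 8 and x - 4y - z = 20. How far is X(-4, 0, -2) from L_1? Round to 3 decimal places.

Direction of L_1: (3, -4, -1) × (1, -4, -1) = (0, 2, -8).
A point on L_1: solving the two plane equations with y = -8 gives (-6, -8, 6).
Taking (-6, -8, 6) on L_1 with direction v = (0, 2, -8): w = X − (-6, -8, 6) = (2, 8, -8), and w × v = (-48, 16, 4).
Distance = |w × v| / |v| = √2576 / √68 ≈ 6.155.

6.155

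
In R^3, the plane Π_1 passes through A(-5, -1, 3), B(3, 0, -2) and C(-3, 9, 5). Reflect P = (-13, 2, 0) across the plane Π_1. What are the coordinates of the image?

AB = (8, 1, -5), AC = (2, 10, 2); a normal to Π_1 is AB × AC = (52, -26, 78).
Using A: Π_1 has equation 52x - 26y + 78z = 0.
λ = (n·P − d)/|n|² = (-728 − 0)/9464 = -1/13.
Reflection = P − 2λn = (-13, 2, 0) − (-2/13)·(52, -26, 78) = (-5, -2, 12).

(-5, -2, 12)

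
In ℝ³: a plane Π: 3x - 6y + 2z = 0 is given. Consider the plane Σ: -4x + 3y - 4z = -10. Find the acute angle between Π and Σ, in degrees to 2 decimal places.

cos θ = |n₁·n₂| / (|n₁||n₂|) = |-38| / (√49 · √41).
θ = arccos(0.84780) ≈ 32.03°.

32.03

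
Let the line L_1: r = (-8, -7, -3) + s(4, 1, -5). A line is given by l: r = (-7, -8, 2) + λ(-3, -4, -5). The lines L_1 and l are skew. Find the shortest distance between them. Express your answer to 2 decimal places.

2.78

Common perpendicular direction n = (4, 1, -5) × (-3, -4, -5) = (-25, 35, -13).
With w = (-7, -8, 2) − (-8, -7, -3) = (1, -1, 5), w · n = -125.
Distance = |w · n| / |n| = |-125| / √2019 ≈ 2.78.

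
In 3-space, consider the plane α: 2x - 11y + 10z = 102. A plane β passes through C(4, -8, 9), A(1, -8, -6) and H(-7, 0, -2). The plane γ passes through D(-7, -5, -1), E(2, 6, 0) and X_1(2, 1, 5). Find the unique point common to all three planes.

(-1, -4, 6)

CA = (-3, 0, -15), CH = (-11, 8, -11); a normal to β is CA × CH = (120, 132, -24).
Using C: β has equation 120x + 132y - 24z = -792.
DE = (9, 11, 1), DX_1 = (9, 6, 6); a normal to γ is DE × DX_1 = (60, -45, -45).
Using D: γ has equation 60x - 45y - 45z = -150.
Solving the 3×3 linear system 2x - 11y + 10z = 102, 120x + 132y - 24z = -792, 60x - 45y - 45z = -150 (e.g. by elimination or Cramer's rule, determinant = -190800) gives (-1, -4, 6).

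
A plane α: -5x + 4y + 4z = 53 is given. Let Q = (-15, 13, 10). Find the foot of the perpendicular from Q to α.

(-5, 5, 2)

Foot = Q − λn with λ = (n·Q − d)/|n|² = (167 − 53)/57 = 2.
Foot = (-15, 13, 10) − 2·(-5, 4, 4) = (-5, 5, 2).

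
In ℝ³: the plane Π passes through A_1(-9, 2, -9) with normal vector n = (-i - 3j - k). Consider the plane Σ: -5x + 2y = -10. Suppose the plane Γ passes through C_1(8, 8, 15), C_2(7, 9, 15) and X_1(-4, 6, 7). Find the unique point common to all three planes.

Π: n·r = n·A_1 gives -x - 3y - z = 12.
C_1C_2 = (-1, 1, 0), C_1X_1 = (-12, -2, -8); a normal to Γ is C_1C_2 × C_1X_1 = (-8, -8, 14).
Using C_1: Γ has equation -8x - 8y + 14z = 82.
Solving the 3×3 linear system -x - 3y - z = 12, -5x + 2y = -10, -8x - 8y + 14z = 82 (e.g. by elimination or Cramer's rule, determinant = -294) gives (0, -5, 3).

(0, -5, 3)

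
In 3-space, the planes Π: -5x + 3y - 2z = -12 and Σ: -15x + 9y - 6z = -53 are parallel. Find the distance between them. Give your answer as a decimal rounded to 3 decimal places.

Rescale Σ by 1/3: -5x + 3y - 2z = -53/3. Then distance = |-12 − (-53/3)| / √38 ≈ 0.919.

0.919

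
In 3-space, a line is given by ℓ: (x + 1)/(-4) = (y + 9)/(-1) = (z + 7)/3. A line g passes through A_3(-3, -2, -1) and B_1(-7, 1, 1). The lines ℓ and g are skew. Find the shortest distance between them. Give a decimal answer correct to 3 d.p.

5.145

ℓ has direction (-4, -1, 3) through (-1, -9, -7).
A direction vector for g is B_1 − A_3 = (-4, 3, 2).
Common perpendicular direction n = (-4, -1, 3) × (-4, 3, 2) = (-11, -4, -16).
With w = (-3, -2, -1) − (-1, -9, -7) = (-2, 7, 6), w · n = -102.
Distance = |w · n| / |n| = |-102| / √393 ≈ 5.145.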